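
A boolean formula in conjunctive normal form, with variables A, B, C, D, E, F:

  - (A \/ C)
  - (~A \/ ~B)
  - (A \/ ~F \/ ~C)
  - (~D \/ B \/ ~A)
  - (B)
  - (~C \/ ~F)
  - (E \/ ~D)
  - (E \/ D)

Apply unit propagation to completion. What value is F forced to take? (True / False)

(B) is a unit clause: B = True.
(~A \/ ~B): since B = True, the clause reduces to (~A). A = False.
(A \/ C): since A = False, the clause reduces to (C). C = True.
In (~C \/ A \/ ~F), A, ~C are now false; ~F must hold, so F = False.

False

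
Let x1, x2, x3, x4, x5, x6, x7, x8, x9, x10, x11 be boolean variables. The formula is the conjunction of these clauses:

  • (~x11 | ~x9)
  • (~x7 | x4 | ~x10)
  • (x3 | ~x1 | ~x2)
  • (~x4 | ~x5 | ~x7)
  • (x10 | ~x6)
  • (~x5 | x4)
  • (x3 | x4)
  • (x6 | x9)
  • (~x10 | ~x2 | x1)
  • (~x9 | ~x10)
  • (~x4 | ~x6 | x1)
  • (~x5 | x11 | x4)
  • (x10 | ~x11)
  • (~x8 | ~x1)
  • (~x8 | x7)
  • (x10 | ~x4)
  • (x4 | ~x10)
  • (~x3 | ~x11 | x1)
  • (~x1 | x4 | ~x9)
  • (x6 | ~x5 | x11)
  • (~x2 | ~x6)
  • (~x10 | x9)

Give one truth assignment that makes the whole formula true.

x1=False  x2=False  x3=True  x4=False  x5=False  x6=False  x7=True  x8=False  x9=True  x10=False  x11=False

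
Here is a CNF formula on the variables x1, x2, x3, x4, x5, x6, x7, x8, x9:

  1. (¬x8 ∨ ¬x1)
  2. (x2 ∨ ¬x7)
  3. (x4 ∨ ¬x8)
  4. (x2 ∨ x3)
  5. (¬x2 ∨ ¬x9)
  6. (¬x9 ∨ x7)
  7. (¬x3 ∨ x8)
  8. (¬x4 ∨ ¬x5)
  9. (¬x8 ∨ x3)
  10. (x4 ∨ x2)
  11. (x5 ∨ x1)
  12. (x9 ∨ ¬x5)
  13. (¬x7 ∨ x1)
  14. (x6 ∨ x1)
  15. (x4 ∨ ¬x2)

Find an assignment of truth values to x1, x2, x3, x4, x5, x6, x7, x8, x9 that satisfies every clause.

x1=1  x2=1  x3=0  x4=1  x5=0  x6=0  x7=1  x8=0  x9=0

Check each clause:
  1. (¬x1 ∨ ¬x8) — ¬x8 is true.
  2. (x2 ∨ ¬x7) — x2 is true.
  3. (x4 ∨ ¬x8) — ¬x8 is true.
  4. (x2 ∨ x3) — x2 is true.
  5. (¬x9 ∨ ¬x2) — ¬x9 is true.
  6. (¬x9 ∨ x7) — ¬x9 is true.
  7. (¬x3 ∨ x8) — ¬x3 is true.
  8. (¬x5 ∨ ¬x4) — ¬x5 is true.
  9. (¬x8 ∨ x3) — ¬x8 is true.
  10. (x2 ∨ x4) — x2 is true.
  11. (x1 ∨ x5) — x1 is true.
  12. (x9 ∨ ¬x5) — ¬x5 is true.
  13. (x1 ∨ ¬x7) — x1 is true.
  14. (x6 ∨ x1) — x1 is true.
  15. (¬x2 ∨ x4) — x4 is true.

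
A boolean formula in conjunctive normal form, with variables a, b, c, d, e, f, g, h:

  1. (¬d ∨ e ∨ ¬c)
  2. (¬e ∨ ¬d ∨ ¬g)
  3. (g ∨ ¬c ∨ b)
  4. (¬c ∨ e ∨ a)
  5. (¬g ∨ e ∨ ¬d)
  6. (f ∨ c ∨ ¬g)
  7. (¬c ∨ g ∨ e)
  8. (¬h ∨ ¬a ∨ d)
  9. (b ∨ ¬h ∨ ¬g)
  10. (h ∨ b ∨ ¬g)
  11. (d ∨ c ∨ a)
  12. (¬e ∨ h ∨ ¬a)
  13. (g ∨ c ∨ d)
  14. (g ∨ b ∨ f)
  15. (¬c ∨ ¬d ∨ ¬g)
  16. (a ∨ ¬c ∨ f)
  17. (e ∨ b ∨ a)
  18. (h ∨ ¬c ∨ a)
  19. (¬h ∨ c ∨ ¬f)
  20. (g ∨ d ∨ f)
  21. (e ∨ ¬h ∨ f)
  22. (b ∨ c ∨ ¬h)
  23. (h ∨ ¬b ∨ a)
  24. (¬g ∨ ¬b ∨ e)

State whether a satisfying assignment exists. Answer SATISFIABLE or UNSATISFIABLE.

Try a = True.
Set b = False and propagate.
For the remaining variables, c = False, d = True, e = False, f = True, g = False, h = False works.
Every clause has at least one true literal under this assignment.
So a=T, b=F, c=F, d=T, e=F, f=T, g=F, h=F is a satisfying assignment.

SATISFIABLE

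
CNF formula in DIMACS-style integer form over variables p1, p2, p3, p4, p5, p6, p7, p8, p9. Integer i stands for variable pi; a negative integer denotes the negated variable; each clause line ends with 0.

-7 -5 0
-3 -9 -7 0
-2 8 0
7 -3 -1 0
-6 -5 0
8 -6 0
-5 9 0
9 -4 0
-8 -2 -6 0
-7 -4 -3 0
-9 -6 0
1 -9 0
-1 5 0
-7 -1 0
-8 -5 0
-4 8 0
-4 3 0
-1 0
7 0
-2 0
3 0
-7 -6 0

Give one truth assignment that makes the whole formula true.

p1=F, p2=F, p3=T, p4=F, p5=F, p6=F, p7=T, p8=T, p9=F

Unit propagation: (~p1) forces p1 = False.
Unit propagation: (~p9) forces p9 = False.
(~p5) is a unit clause, so p5 = False.
The clause (~p4) is unit: p4 must be False.
Unit propagation: (p7) forces p7 = True.
Unit propagation: (~p2) forces p2 = False.
(p3) is a unit clause, so p3 = True.
(~p6) is a unit clause, so p6 = False.
p8 is now unconstrained; take p8 = True.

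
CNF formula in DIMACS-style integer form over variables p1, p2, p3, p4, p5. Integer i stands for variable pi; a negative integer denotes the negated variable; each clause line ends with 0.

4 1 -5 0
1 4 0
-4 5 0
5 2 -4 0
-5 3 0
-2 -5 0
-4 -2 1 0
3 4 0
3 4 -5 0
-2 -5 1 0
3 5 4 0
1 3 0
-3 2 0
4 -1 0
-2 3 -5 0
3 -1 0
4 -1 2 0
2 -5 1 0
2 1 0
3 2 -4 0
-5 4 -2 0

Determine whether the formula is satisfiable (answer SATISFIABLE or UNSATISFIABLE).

UNSATISFIABLE

p4 = True:
  propagation gives p5=True, p3=True, p2=False; an empty clause results — contradiction.
p4 = False:
  propagation gives p1=True; an empty clause results — contradiction.
Every branch closes, so no satisfying assignment exists.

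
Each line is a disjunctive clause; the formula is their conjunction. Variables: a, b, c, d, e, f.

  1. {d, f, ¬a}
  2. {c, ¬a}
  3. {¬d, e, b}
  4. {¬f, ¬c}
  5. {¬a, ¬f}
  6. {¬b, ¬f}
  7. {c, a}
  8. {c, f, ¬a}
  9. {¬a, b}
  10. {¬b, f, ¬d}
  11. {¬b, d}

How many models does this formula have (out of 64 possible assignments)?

3

Satisfying assignments:
  a=F b=F c=T d=F e=F f=F
  a=F b=F c=T d=F e=T f=F
  a=F b=F c=T d=T e=T f=F
Count: 3.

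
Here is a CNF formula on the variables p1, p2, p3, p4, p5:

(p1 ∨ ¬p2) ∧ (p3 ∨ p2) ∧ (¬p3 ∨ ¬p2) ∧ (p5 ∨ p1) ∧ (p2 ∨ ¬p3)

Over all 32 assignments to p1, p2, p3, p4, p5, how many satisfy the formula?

The models are:
  p1=T p2=T p3=F p4=F p5=F
  p1=T p2=T p3=F p4=F p5=T
  p1=T p2=T p3=F p4=T p5=F
  p1=T p2=T p3=F p4=T p5=T
Count: 4.

4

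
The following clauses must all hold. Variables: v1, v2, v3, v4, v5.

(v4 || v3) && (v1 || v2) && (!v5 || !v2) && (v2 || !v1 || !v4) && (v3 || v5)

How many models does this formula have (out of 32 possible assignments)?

The models are:
  v1=0 v2=1 v3=1 v4=0 v5=0
  v1=0 v2=1 v3=1 v4=1 v5=0
  v1=1 v2=0 v3=1 v4=0 v5=0
  v1=1 v2=0 v3=1 v4=0 v5=1
  v1=1 v2=1 v3=1 v4=0 v5=0
  v1=1 v2=1 v3=1 v4=1 v5=0
That's 6 in total.

6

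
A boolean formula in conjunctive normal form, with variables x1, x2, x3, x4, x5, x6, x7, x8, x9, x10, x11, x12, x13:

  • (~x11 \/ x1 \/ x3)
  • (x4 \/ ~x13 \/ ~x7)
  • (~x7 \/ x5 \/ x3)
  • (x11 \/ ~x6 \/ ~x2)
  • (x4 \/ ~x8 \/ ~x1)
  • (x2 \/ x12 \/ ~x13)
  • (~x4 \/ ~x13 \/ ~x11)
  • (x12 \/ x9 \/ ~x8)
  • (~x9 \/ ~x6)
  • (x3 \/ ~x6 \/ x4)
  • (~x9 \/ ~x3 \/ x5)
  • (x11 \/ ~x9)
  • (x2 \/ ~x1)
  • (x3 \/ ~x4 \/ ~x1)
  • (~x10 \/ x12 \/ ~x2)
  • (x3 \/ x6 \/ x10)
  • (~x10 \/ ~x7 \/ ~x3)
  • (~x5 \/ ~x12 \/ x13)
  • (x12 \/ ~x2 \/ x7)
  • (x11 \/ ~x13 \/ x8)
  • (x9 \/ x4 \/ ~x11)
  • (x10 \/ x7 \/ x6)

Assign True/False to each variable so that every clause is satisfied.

x1=False, x2=False, x3=False, x4=False, x5=False, x6=False, x7=False, x8=True, x9=False, x10=True, x11=False, x12=True, x13=True

Try x1 = False.
Set x2 = False and propagate.
The remaining clauses are satisfied by x3 = False, x4 = False, x5 = False, x6 = False, x7 = False, x8 = True, x9 = False, x10 = True, x11 = False, x12 = True, x13 = True.
Every clause has at least one true literal under this assignment.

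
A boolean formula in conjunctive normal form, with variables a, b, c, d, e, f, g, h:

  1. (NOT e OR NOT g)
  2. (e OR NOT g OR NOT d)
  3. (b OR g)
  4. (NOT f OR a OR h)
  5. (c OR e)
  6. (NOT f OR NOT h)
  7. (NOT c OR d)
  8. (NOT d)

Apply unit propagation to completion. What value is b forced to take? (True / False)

True

(NOT d) stands alone — d = False.
In (NOT c OR d), d is now false; NOT c must hold, so c = False.
From (e OR c) and c = False: e = True.
(NOT e OR NOT g): since e = True, the clause reduces to (NOT g). g = False.
From (b OR g) and g = False: b = True.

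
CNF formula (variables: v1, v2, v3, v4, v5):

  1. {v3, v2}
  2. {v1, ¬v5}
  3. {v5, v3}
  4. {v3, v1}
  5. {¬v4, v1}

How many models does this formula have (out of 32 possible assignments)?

Case analysis on v1 and v3:
  v1=T, v3=T: v2, v4, v5 free → 2^3 = 8.
  v1=T, v3=F: remaining (v2,v4,v5) ∈ {(T,F,T); (T,T,T)} — 2.
  v1=F, v3=T: remaining (v2,v4,v5) ∈ {(F,F,F); (T,F,F)} — 2.
  v1=F, v3=F: a clause becomes empty — 0.
Total: 8 + 2 + 2 + 0 = 12.

12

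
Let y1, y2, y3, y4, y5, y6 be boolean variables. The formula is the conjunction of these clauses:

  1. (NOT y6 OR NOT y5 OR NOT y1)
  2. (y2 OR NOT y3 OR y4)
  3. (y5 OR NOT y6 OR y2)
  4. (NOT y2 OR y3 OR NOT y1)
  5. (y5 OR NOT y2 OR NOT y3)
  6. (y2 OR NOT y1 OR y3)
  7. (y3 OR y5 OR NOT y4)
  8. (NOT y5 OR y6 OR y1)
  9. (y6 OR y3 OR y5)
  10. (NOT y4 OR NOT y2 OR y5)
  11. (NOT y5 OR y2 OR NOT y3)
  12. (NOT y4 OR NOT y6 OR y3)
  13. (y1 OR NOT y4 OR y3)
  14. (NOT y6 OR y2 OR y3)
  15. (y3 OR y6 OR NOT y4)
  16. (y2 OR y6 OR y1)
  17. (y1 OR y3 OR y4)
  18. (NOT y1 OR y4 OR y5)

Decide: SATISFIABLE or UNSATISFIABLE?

SATISFIABLE

Try y1 = False.
Try y2 = True.
The remaining clauses are satisfied by y3 = True, y4 = True, y5 = True, y6 = True.
So y1=False  y2=True  y3=True  y4=True  y5=True  y6=True is a satisfying assignment.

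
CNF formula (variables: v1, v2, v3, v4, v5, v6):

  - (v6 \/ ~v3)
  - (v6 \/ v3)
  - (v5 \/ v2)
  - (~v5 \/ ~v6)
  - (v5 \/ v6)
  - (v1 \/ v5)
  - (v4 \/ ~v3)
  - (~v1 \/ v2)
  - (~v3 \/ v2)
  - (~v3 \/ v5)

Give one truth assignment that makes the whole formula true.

v2 occurs only positively in the remaining clauses — set v2 = True.
v4 occurs only positively in the remaining clauses — set v4 = True.
Try v1 = True.
The remaining clauses are satisfied by v3 = False, v5 = False, v6 = True.

v1=1, v2=1, v3=0, v4=1, v5=0, v6=1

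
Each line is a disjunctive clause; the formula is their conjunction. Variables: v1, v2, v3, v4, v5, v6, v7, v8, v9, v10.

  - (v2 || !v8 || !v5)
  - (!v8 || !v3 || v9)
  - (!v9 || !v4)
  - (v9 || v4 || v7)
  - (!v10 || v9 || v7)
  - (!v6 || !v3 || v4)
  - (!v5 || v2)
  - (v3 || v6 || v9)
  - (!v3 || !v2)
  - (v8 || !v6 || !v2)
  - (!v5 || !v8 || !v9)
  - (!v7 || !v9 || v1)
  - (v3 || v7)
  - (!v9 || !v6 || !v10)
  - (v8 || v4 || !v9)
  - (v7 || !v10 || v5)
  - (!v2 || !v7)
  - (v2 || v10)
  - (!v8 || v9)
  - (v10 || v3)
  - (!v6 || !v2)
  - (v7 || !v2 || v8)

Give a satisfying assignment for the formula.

v1=0, v2=0, v3=0, v4=1, v5=0, v6=1, v7=1, v8=0, v9=0, v10=1

Check each clause:
  1. (!v5 || v2 || !v8) — !v8 is true.
  2. (!v8 || v9 || !v3) — !v8 is true.
  3. (!v9 || !v4) — !v9 is true.
  4. (v7 || v4 || v9) — v4 is true.
  5. (v9 || v7 || !v10) — v7 is true.
  6. (!v3 || !v6 || v4) — v4 is true.
  7. (!v5 || v2) — !v5 is true.
  8. (v3 || v9 || v6) — v6 is true.
  9. (!v3 || !v2) — !v3 is true.
  10. (!v2 || v8 || !v6) — !v2 is true.
  11. (!v9 || !v8 || !v5) — !v8 is true.
  12. (!v9 || v1 || !v7) — !v9 is true.
  13. (v7 || v3) — v7 is true.
  14. (!v10 || !v6 || !v9) — !v9 is true.
  15. (v8 || v4 || !v9) — v4 is true.
  16. (v5 || !v10 || v7) — v7 is true.
  17. (!v2 || !v7) — !v2 is true.
  18. (v10 || v2) — v10 is true.
  19. (v9 || !v8) — !v8 is true.
  20. (v3 || v10) — v10 is true.
  21. (!v2 || !v6) — !v2 is true.
  22. (v8 || !v2 || v7) — !v2 is true.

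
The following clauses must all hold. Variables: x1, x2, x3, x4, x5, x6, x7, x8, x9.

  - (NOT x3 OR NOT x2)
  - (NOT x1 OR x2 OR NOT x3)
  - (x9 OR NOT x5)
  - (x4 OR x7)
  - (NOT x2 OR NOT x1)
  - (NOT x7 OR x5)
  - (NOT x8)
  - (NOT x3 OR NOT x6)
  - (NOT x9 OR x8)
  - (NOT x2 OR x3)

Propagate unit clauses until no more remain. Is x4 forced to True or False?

True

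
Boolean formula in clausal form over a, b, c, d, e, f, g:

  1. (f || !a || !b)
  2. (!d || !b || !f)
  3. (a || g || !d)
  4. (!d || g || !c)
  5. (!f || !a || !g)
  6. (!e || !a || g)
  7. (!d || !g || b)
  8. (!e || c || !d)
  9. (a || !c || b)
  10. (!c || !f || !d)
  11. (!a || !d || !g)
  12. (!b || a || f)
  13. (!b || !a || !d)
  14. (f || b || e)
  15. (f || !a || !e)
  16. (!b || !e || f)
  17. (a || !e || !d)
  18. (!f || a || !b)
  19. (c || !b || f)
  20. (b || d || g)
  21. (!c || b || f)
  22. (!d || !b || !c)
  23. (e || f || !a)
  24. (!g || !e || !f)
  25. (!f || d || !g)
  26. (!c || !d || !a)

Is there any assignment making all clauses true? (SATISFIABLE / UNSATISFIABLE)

SATISFIABLE

Branch on a: take a = True.
For the remaining variables, b = False, c = False, d = True, e = False, f = True, g = False works.
So a=True, b=False, c=False, d=True, e=False, f=True, g=False is a satisfying assignment.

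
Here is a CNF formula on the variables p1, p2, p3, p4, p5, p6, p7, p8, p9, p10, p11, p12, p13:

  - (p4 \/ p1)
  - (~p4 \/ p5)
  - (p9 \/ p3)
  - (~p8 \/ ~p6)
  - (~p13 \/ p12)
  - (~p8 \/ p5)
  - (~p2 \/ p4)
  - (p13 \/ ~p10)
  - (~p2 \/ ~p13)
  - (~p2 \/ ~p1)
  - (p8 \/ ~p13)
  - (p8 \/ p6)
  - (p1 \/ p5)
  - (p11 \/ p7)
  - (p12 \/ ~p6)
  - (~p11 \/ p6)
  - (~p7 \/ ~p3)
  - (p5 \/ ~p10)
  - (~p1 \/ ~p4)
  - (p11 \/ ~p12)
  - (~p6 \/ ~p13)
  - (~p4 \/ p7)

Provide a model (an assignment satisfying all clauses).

p1=1  p2=0  p3=1  p4=0  p5=1  p6=1  p7=0  p8=0  p9=1  p10=0  p11=1  p12=1  p13=0

Check each clause:
  1. (p4 \/ p1) — p1 is true.
  2. (p5 \/ ~p4) — ~p4 is true.
  3. (p3 \/ p9) — p9 is true.
  4. (~p6 \/ ~p8) — ~p8 is true.
  5. (~p13 \/ p12) — ~p13 is true.
  6. (~p8 \/ p5) — ~p8 is true.
  7. (p4 \/ ~p2) — ~p2 is true.
  8. (~p10 \/ p13) — ~p10 is true.
  9. (~p2 \/ ~p13) — ~p13 is true.
  10. (~p1 \/ ~p2) — ~p2 is true.
  11. (~p13 \/ p8) — ~p13 is true.
  12. (p8 \/ p6) — p6 is true.
  13. (p1 \/ p5) — p1 is true.
  14. (p7 \/ p11) — p11 is true.
  15. (~p6 \/ p12) — p12 is true.
  16. (~p11 \/ p6) — p6 is true.
  17. (~p3 \/ ~p7) — ~p7 is true.
  18. (~p10 \/ p5) — p5 is true.
  19. (~p1 \/ ~p4) — ~p4 is true.
  20. (~p12 \/ p11) — p11 is true.
  21. (~p6 \/ ~p13) — ~p13 is true.
  22. (p7 \/ ~p4) — ~p4 is true.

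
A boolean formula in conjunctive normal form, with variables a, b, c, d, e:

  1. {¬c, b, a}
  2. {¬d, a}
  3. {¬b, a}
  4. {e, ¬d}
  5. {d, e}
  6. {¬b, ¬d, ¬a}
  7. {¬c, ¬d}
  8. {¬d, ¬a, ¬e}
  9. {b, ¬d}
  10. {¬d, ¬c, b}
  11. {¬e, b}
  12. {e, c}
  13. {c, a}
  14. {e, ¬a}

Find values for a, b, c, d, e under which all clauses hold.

Set a = True and propagate.
  then e is forced to True.
  then d is forced to False.
  then b is forced to True.
c is now unconstrained; take c = True.
Every clause has at least one true literal under this assignment.

a = True, b = True, c = True, d = False, e = True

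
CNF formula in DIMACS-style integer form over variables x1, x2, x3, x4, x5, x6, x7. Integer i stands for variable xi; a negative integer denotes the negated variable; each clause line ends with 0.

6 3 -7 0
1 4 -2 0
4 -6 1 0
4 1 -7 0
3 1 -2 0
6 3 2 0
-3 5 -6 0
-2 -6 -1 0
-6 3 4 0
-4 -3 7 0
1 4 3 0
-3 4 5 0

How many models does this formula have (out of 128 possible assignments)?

30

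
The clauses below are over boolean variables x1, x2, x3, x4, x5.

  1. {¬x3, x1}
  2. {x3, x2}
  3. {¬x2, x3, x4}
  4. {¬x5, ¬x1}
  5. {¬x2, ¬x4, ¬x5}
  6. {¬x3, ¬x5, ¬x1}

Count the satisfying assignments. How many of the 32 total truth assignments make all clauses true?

6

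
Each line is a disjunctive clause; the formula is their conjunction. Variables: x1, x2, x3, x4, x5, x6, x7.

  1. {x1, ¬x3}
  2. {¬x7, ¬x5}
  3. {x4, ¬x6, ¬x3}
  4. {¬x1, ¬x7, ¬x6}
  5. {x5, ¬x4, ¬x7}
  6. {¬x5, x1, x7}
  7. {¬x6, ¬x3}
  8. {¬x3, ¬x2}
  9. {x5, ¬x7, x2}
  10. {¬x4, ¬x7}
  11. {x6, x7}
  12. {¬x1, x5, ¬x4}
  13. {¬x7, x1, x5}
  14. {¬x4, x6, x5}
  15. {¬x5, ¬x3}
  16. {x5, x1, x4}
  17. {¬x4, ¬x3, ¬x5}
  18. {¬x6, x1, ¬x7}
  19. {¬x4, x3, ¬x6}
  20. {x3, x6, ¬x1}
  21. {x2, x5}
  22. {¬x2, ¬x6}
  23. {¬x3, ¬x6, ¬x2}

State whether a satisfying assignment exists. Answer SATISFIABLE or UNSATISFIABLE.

SATISFIABLE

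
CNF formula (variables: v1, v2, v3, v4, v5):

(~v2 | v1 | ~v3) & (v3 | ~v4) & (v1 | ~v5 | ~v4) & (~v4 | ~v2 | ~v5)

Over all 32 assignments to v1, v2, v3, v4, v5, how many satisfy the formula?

Case analysis on v4 and v1:
  v4=1, v1=1: remaining (v2,v3,v5) ∈ {(0,1,0); (0,1,1); (1,1,0)} — 3.
  v4=1, v1=0: remaining (v2,v3,v5) ∈ {(0,1,0)} — 1.
  v4=0, v1=1: v2, v3, v5 free → 2^3 = 8.
  v4=0, v1=0: v5 free; 3 ways for (v2,v3) × 2^1 = 6.
Total: 3 + 1 + 8 + 6 = 18.

18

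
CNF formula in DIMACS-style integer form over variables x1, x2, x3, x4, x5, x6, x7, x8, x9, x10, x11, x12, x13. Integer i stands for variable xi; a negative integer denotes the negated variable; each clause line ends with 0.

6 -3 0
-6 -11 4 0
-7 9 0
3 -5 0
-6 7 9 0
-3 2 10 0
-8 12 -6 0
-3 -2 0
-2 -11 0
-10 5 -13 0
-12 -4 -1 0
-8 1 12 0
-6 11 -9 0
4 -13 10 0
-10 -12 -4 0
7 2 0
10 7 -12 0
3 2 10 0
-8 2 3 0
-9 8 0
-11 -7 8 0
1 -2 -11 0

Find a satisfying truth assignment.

x1 = T, x2 = T, x3 = F, x4 = F, x5 = F, x6 = F, x7 = T, x8 = T, x9 = T, x10 = F, x11 = F, x12 = F, x13 = F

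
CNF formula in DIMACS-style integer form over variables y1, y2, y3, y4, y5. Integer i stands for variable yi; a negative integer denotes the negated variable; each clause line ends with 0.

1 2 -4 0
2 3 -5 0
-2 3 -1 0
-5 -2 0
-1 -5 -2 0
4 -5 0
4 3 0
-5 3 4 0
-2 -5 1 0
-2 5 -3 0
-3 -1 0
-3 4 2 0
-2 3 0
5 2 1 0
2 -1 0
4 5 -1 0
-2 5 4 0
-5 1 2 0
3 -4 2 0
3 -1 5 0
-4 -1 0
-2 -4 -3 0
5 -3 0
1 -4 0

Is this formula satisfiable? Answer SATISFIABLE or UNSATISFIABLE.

UNSATISFIABLE

y2 = True:
  propagation gives y5=False, y3=False; an empty clause results — contradiction.
y2 = False:
  propagation gives y1=False, y4=False, y5=False; an empty clause results — contradiction.
Every branch closes, so no satisfying assignment exists.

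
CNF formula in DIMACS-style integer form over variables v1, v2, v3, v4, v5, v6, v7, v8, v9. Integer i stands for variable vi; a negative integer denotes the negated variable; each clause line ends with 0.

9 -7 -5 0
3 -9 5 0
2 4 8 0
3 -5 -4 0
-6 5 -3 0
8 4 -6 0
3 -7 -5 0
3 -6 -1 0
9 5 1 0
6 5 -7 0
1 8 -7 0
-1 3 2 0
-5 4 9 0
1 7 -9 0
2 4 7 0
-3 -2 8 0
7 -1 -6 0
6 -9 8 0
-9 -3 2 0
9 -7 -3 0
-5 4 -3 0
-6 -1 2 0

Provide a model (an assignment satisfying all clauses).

v1=True  v2=False  v3=True  v4=True  v5=True  v6=False  v7=False  v8=False  v9=False

Check each clause:
  1. (v9 | ~v7 | ~v5) — ~v7 is true.
  2. (~v9 | v5 | v3) — v3 is true.
  3. (v8 | v4 | v2) — v4 is true.
  4. (~v5 | v3 | ~v4) — v3 is true.
  5. (v5 | ~v6 | ~v3) — ~v6 is true.
  6. (v8 | ~v6 | v4) — ~v6 is true.
  7. (~v5 | ~v7 | v3) — v3 is true.
  8. (~v1 | ~v6 | v3) — ~v6 is true.
  9. (v5 | v9 | v1) — v5 is true.
  10. (~v7 | v5 | v6) — ~v7 is true.
  11. (v1 | ~v7 | v8) — v1 is true.
  12. (v2 | v3 | ~v1) — v3 is true.
  13. (v4 | v9 | ~v5) — v4 is true.
  14. (~v9 | v1 | v7) — v1 is true.
  15. (v2 | v4 | v7) — v4 is true.
  16. (v8 | ~v3 | ~v2) — ~v2 is true.
  17. (~v1 | ~v6 | v7) — ~v6 is true.
  18. (v6 | ~v9 | v8) — ~v9 is true.
  19. (~v3 | ~v9 | v2) — ~v9 is true.
  20. (~v3 | ~v7 | v9) — ~v7 is true.
  21. (~v5 | ~v3 | v4) — v4 is true.
  22. (~v6 | ~v1 | v2) — ~v6 is true.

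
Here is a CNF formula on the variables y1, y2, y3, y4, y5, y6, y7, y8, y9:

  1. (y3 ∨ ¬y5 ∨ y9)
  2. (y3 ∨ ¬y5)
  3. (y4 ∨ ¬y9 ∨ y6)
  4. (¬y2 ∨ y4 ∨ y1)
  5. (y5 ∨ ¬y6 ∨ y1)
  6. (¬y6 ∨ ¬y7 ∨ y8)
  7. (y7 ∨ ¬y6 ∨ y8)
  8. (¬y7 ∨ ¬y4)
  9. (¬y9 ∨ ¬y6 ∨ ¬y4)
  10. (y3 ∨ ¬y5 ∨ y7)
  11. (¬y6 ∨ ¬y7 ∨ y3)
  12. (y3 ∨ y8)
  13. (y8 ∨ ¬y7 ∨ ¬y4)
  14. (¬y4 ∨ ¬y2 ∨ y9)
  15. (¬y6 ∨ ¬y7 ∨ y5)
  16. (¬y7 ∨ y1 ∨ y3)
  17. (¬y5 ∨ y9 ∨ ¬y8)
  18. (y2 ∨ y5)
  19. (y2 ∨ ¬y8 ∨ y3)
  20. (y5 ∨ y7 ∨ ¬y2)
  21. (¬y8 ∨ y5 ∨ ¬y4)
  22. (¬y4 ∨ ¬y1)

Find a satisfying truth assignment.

y1=T, y2=T, y3=T, y4=F, y5=T, y6=F, y7=T, y8=F, y9=F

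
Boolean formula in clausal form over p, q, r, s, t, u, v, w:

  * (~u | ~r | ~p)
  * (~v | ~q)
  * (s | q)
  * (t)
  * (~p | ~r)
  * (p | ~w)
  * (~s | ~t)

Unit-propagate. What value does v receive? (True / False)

Unit clause (t) sets t = True.
From (~s | ~t) and t = True: s = False.
From (s | q) and s = False: q = True.
From (~v | ~q) and q = True: v = False.

False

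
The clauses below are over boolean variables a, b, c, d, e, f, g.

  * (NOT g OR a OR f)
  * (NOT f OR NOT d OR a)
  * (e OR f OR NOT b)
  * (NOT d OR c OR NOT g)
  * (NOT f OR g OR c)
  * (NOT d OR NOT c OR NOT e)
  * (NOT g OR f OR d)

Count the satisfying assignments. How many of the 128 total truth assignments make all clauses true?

49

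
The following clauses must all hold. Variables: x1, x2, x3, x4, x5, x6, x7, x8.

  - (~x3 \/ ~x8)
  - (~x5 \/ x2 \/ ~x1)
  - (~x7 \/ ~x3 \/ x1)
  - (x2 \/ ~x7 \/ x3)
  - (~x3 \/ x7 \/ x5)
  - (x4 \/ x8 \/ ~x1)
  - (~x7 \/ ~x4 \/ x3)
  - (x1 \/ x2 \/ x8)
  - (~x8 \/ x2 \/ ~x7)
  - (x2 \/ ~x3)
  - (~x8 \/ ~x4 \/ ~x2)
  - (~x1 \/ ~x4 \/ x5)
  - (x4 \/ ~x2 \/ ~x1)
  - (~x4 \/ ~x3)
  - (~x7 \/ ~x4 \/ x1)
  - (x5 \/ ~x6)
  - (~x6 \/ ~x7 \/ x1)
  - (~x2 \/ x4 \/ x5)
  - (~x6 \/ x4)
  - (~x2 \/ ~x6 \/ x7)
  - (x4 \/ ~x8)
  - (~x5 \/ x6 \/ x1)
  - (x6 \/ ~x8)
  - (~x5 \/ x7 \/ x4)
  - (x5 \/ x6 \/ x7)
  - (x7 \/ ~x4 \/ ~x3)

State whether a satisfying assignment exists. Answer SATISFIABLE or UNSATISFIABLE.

SATISFIABLE

Try x1 = False.
For the remaining variables, x2 = False, x3 = False, x4 = True, x5 = True, x6 = True, x7 = False, x8 = True works.
Every clause has at least one true literal under this assignment.
So x1=F  x2=F  x3=F  x4=T  x5=T  x6=T  x7=F  x8=T is a satisfying assignment.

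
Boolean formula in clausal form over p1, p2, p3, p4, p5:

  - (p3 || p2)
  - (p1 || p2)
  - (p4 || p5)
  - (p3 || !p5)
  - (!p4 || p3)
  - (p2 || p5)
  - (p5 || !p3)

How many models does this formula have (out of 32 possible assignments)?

6

Satisfying assignments:
  p1=0 p2=1 p3=1 p4=0 p5=1
  p1=0 p2=1 p3=1 p4=1 p5=1
  p1=1 p2=0 p3=1 p4=0 p5=1
  p1=1 p2=0 p3=1 p4=1 p5=1
  p1=1 p2=1 p3=1 p4=0 p5=1
  p1=1 p2=1 p3=1 p4=1 p5=1
Count: 6.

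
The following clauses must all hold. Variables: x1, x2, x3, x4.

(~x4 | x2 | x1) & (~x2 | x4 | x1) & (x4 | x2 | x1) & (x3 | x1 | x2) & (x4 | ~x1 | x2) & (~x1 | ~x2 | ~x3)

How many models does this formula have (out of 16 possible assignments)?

The models are:
  x1=0 x2=1 x3=0 x4=1
  x1=0 x2=1 x3=1 x4=1
  x1=1 x2=0 x3=0 x4=1
  x1=1 x2=0 x3=1 x4=1
  x1=1 x2=1 x3=0 x4=0
  x1=1 x2=1 x3=0 x4=1
Count: 6.

6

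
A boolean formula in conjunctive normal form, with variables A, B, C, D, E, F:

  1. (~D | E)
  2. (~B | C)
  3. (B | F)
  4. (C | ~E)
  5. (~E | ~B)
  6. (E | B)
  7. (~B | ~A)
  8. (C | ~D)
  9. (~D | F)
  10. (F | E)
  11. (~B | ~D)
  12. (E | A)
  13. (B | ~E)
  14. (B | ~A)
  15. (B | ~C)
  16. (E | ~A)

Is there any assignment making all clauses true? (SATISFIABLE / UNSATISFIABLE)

UNSATISFIABLE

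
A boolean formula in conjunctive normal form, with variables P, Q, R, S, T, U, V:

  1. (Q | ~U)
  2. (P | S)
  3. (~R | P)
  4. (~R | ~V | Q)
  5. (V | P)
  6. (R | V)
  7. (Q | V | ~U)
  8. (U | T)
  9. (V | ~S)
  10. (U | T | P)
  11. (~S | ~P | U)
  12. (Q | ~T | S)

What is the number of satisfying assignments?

17

Split on P, then U.
  P=T, U=T: T free; 5 ways for (Q,R,S,V) × 2^1 = 10.
  P=T, U=F: remaining (Q,R,S,T,V) ∈ {(T,F,F,T,T); (T,T,F,T,F); (T,T,F,T,T)} — 3.
  P=F, U=T: remaining (Q,R,S,T,V) ∈ {(T,F,T,F,T); (T,F,T,T,T)} — 2.
  P=F, U=F: remaining (Q,R,S,T,V) ∈ {(F,F,T,T,T); (T,F,T,T,T)} — 2.
Total: 10 + 3 + 2 + 2 = 17.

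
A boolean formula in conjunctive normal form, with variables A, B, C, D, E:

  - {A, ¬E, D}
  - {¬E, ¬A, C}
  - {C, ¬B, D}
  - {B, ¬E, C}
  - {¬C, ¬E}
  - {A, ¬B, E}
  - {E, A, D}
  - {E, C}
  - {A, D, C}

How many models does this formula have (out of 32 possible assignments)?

The models are:
  A=F B=F C=T D=T E=F
  A=F B=T C=F D=T E=T
  A=T B=F C=T D=F E=F
  A=T B=F C=T D=T E=F
  A=T B=T C=T D=F E=F
  A=T B=T C=T D=T E=F
That's 6 in total.

6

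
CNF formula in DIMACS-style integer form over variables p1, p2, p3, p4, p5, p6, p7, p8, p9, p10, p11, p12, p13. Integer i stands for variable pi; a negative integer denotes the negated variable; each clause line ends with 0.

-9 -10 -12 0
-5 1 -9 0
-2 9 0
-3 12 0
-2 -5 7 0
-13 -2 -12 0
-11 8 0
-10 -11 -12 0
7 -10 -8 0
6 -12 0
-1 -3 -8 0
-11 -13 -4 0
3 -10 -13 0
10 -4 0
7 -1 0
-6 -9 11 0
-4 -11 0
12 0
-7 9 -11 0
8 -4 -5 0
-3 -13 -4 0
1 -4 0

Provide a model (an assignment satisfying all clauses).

Unit propagation: (p12) forces p12 = True.
(p6) is a unit clause, so p6 = True.
p2 occurs only negated in the remaining clauses — set p2 = False.
p4 occurs only negated in the remaining clauses — set p4 = False.
Set p1 = False and propagate.
Branch on p3: take p3 = True.
Branch on p5: take p5 = True.
  then p9 is forced to False.
The remaining clauses are satisfied by p7 = True, p8 = False, p10 = False, p11 = False, p13 = False.
Check each clause:
  1. (~p12 | ~p9 | ~p10) — ~p10 is true.
  2. (~p5 | ~p9 | p1) — ~p9 is true.
  3. (p9 | ~p2) — ~p2 is true.
  4. (p12 | ~p3) — p12 is true.
  5. (~p5 | p7 | ~p2) — ~p2 is true.
  6. (~p12 | ~p13 | ~p2) — ~p13 is true.
  7. (p8 | ~p11) — ~p11 is true.
  8. (~p10 | ~p12 | ~p11) — ~p11 is true.
  9. (p7 | ~p8 | ~p10) — ~p8 is true.
  10. (p6 | ~p12) — p6 is true.
  11. (~p3 | ~p8 | ~p1) — ~p8 is true.
  12. (~p4 | ~p13 | ~p11) — ~p13 is true.
  13. (~p10 | p3 | ~p13) — p3 is true.
  14. (p10 | ~p4) — ~p4 is true.
  15. (p7 | ~p1) — ~p1 is true.
  16. (p11 | ~p9 | ~p6) — ~p9 is true.
  17. (~p11 | ~p4) — ~p4 is true.
  18. (p12) — p12 is true.
  19. (p9 | ~p11 | ~p7) — ~p11 is true.
  20. (p8 | ~p5 | ~p4) — ~p4 is true.
  21. (~p4 | ~p13 | ~p3) — ~p13 is true.
  22. (~p4 | p1) — ~p4 is true.

p1 = False, p2 = False, p3 = True, p4 = False, p5 = True, p6 = True, p7 = True, p8 = False, p9 = False, p10 = False, p11 = False, p12 = True, p13 = False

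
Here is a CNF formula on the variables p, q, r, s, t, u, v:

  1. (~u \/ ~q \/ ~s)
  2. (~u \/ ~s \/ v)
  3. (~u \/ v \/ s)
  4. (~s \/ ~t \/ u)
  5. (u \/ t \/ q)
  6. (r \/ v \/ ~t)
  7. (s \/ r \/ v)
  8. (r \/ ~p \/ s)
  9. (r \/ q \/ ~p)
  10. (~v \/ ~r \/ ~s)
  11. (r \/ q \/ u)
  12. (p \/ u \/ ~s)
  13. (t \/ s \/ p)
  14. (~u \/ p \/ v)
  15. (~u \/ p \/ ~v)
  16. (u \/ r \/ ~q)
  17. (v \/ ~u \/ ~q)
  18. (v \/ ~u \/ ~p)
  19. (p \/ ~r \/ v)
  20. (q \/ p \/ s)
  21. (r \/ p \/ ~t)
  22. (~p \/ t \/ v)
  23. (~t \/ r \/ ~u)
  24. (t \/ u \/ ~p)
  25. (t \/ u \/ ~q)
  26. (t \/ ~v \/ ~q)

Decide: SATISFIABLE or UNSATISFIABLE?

SATISFIABLE

Set p = True and propagate.
Branch on q: take q = True.
The remaining clauses are satisfied by r = True, s = False, t = True, u = False, v = False.
So p=True  q=True  r=True  s=False  t=True  u=False  v=False is a satisfying assignment.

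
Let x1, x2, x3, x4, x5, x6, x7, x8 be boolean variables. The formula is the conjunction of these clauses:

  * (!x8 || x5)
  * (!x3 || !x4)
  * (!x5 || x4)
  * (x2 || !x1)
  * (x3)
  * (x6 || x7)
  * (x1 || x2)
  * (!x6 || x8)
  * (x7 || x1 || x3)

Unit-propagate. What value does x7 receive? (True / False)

True

(x3) is a unit clause: x3 = True.
In (!x4 || !x3), !x3 is now false; !x4 must hold, so x4 = False.
In (x4 || !x5), x4 is now false; !x5 must hold, so x5 = False.
From (x5 || !x8) and x5 = False: x8 = False.
(x8 || !x6) with x8 = False leaves only !x6, so x6 = False.
(x7 || x6): since x6 = False, the clause reduces to (x7). x7 = True.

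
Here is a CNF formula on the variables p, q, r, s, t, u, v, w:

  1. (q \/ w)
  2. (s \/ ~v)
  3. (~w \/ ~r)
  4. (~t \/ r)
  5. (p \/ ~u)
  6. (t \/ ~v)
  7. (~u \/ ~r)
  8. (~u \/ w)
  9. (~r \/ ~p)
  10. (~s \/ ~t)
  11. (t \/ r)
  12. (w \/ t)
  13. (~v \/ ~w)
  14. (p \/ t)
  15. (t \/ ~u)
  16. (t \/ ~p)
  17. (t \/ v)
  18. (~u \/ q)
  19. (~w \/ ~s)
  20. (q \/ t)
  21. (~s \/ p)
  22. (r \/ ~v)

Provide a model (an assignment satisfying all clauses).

Pure literal: q appears only positively; assign q = True.
Pure literal: u appears only negated; assign u = False.
Try p = False.
  then t is forced to True.
  then r is forced to True.
  then w is forced to False.
  then s is forced to False.
  then v is forced to False.

p=0, q=1, r=1, s=0, t=1, u=0, v=0, w=0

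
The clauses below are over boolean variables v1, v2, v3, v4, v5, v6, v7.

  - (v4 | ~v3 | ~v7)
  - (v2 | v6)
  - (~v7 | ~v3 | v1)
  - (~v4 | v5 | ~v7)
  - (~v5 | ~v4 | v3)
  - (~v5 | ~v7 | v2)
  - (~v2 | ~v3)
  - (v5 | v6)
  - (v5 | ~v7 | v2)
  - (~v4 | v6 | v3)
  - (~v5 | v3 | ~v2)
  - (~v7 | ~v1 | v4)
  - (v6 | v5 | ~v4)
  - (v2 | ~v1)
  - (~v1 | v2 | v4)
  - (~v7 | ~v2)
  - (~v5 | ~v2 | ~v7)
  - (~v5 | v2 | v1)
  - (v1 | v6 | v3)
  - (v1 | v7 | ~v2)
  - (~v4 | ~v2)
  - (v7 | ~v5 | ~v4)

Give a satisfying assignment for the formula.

v1=0, v2=0, v3=0, v4=1, v5=0, v6=1, v7=0

Check each clause:
  1. (v4 | ~v7 | ~v3) — ~v7 is true.
  2. (v2 | v6) — v6 is true.
  3. (~v3 | ~v7 | v1) — ~v7 is true.
  4. (v5 | ~v7 | ~v4) — ~v7 is true.
  5. (v3 | ~v4 | ~v5) — ~v5 is true.
  6. (~v5 | v2 | ~v7) — ~v7 is true.
  7. (~v3 | ~v2) — ~v3 is true.
  8. (v6 | v5) — v6 is true.
  9. (v2 | ~v7 | v5) — ~v7 is true.
  10. (~v4 | v6 | v3) — v6 is true.
  11. (v3 | ~v2 | ~v5) — ~v5 is true.
  12. (~v1 | v4 | ~v7) — ~v7 is true.
  13. (v5 | ~v4 | v6) — v6 is true.
  14. (~v1 | v2) — ~v1 is true.
  15. (v2 | ~v1 | v4) — v4 is true.
  16. (~v2 | ~v7) — ~v7 is true.
  17. (~v5 | ~v2 | ~v7) — ~v7 is true.
  18. (~v5 | v1 | v2) — ~v5 is true.
  19. (v3 | v1 | v6) — v6 is true.
  20. (~v2 | v1 | v7) — ~v2 is true.
  21. (~v4 | ~v2) — ~v2 is true.
  22. (~v4 | v7 | ~v5) — ~v5 is true.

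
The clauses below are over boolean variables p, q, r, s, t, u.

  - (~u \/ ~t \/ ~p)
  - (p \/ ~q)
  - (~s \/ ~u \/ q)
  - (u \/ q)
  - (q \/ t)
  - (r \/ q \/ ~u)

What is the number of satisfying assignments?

13

Case analysis on q and u:
  q=T, u=T: remaining (p,r,s,t) ∈ {(T,F,F,F); (T,F,T,F); (T,T,F,F); (T,T,T,F)} — 4.
  q=T, u=F: forces p=T; r, s, t free → 2^3 = 8.
  q=F, u=T: remaining (p,r,s,t) ∈ {(F,T,F,T)} — 1.
  q=F, u=F: a clause becomes empty — 0.
Total: 4 + 8 + 1 + 0 = 13.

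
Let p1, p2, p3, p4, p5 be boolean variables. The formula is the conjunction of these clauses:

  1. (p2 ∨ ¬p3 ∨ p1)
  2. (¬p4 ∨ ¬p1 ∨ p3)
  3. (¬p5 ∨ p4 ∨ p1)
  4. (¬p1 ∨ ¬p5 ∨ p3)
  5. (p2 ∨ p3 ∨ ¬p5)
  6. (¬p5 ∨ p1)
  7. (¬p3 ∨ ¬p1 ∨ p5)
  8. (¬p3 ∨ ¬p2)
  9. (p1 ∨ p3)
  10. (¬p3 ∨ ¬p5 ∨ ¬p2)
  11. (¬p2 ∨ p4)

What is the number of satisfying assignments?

3

Satisfying assignments:
  p1=T p2=F p3=F p4=F p5=F
  p1=T p2=F p3=T p4=F p5=T
  p1=T p2=F p3=T p4=T p5=T
Count: 3.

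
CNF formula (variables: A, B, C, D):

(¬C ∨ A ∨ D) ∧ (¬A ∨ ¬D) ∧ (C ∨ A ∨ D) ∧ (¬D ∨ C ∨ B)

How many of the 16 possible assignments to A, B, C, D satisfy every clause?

Case analysis on D and A:
  D=1, A=1: a clause becomes empty — 0.
  D=1, A=0: remaining (B,C) ∈ {(0,1); (1,0); (1,1)} — 3.
  D=0, A=1: remaining (B,C) ∈ {(0,0); (0,1); (1,0); (1,1)} — 4.
  D=0, A=0: a clause becomes empty — 0.
Total: 0 + 3 + 4 + 0 = 7.

7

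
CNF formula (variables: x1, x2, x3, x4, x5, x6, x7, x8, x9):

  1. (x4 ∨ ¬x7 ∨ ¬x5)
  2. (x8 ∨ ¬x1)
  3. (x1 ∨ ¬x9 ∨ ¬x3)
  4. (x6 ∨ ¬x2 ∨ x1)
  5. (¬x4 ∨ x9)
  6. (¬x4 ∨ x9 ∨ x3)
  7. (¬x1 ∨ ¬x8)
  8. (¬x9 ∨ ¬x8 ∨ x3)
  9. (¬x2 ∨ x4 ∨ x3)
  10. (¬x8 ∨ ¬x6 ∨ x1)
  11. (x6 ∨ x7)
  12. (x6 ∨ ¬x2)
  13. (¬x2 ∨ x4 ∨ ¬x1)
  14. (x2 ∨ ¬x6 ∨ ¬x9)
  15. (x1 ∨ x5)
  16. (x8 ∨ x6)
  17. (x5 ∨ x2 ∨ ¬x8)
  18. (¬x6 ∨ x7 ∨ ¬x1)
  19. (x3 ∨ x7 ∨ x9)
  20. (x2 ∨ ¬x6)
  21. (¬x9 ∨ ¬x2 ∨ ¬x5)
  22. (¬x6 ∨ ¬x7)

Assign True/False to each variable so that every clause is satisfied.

x1=False, x2=True, x3=True, x4=False, x5=True, x6=True, x7=False, x8=False, x9=False

Set x1 = False and propagate.
  then x5 is forced to True.
Set x2 = True and propagate.
  then x6 is forced to True.
  then x8 is forced to False.
  then x9 is forced to False.
  then x4 is forced to False.
  then x7 is forced to False.
  then x3 is forced to True.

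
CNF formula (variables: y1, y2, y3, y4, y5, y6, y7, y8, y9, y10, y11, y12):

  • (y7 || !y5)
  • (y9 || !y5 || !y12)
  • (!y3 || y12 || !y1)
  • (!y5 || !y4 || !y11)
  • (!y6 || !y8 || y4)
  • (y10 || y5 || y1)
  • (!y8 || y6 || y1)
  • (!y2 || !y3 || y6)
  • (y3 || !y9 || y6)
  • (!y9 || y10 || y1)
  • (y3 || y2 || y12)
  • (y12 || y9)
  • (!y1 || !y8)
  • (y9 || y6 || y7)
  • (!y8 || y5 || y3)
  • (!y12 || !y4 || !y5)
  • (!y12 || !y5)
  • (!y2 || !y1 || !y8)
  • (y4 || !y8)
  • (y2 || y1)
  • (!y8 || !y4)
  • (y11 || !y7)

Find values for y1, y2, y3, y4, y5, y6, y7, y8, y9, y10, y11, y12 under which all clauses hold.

y1=True, y2=False, y3=True, y4=False, y5=False, y6=False, y7=True, y8=False, y9=True, y10=False, y11=True, y12=True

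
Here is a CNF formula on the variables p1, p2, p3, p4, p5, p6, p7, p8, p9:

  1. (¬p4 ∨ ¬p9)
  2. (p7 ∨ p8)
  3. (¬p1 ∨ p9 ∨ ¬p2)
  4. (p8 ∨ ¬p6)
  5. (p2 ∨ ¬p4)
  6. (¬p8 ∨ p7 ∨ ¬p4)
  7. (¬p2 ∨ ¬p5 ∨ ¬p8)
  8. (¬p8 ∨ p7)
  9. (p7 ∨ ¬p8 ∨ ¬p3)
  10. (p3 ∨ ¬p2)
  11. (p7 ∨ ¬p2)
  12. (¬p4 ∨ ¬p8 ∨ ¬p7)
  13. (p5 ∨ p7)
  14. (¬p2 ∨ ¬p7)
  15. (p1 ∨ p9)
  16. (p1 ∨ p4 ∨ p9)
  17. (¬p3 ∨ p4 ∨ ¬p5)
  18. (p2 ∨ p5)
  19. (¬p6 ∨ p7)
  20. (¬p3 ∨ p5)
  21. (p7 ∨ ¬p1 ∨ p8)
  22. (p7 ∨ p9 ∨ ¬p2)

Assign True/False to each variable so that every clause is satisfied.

p6 occurs only negated in the remaining clauses — set p6 = False.
Set p1 = True and propagate.
For the remaining variables, p2 = False, p3 = False, p4 = False, p5 = True, p7 = True, p8 = True, p9 = True works.
Every clause has at least one true literal under this assignment.
Check each clause:
  1. (¬p4 ∨ ¬p9) — ¬p4 is true.
  2. (p8 ∨ p7) — p8 is true.
  3. (¬p2 ∨ ¬p1 ∨ p9) — p9 is true.
  4. (¬p6 ∨ p8) — p8 is true.
  5. (p2 ∨ ¬p4) — ¬p4 is true.
  6. (¬p8 ∨ p7 ∨ ¬p4) — ¬p4 is true.
  7. (¬p5 ∨ ¬p2 ∨ ¬p8) — ¬p2 is true.
  8. (¬p8 ∨ p7) — p7 is true.
  9. (p7 ∨ ¬p3 ∨ ¬p8) — ¬p3 is true.
  10. (¬p2 ∨ p3) — ¬p2 is true.
  11. (p7 ∨ ¬p2) — ¬p2 is true.
  12. (¬p4 ∨ ¬p7 ∨ ¬p8) — ¬p4 is true.
  13. (p7 ∨ p5) — p5 is true.
  14. (¬p7 ∨ ¬p2) — ¬p2 is true.
  15. (p9 ∨ p1) — p1 is true.
  16. (p4 ∨ p1 ∨ p9) — p1 is true.
  17. (¬p3 ∨ ¬p5 ∨ p4) — ¬p3 is true.
  18. (p2 ∨ p5) — p5 is true.
  19. (¬p6 ∨ p7) — ¬p6 is true.
  20. (p5 ∨ ¬p3) — p5 is true.
  21. (¬p1 ∨ p8 ∨ p7) — p8 is true.
  22. (p7 ∨ ¬p2 ∨ p9) — p9 is true.

p1=T, p2=F, p3=F, p4=F, p5=T, p6=F, p7=T, p8=T, p9=T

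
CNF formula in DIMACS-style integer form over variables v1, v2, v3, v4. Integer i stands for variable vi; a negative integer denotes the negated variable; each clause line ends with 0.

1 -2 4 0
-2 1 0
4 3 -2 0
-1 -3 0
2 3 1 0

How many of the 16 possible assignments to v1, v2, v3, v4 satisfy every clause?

5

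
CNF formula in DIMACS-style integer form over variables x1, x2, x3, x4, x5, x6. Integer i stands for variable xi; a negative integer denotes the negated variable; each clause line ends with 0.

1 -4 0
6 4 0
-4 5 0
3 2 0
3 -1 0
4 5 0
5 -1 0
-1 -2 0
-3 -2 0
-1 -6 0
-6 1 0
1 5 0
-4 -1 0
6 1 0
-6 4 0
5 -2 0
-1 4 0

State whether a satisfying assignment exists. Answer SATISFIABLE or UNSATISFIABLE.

UNSATISFIABLE

x1 = True:
  propagation gives x3=True, x5=True, x2=False, x6=False; an empty clause results — contradiction.
x1 = False:
  propagation gives x4=False, x6=True; an empty clause results — contradiction.
Every branch closes, so no satisfying assignment exists.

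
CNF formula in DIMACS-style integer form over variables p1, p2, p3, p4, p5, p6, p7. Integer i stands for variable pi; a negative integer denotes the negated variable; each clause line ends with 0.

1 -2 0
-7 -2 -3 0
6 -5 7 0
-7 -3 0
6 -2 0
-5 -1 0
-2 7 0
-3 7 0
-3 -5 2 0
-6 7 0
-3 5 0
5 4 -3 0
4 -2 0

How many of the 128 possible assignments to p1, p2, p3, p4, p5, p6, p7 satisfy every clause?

17

Split on p2, then p3.
  p2=T, p3=T: a clause becomes empty — 0.
  p2=T, p3=F: remaining (p1,p4,p5,p6,p7) ∈ {(T,T,F,T,T)} — 1.
  p2=F, p3=T: a clause becomes empty — 0.
  p2=F, p3=F: p4 free; 8 ways for (p1,p5,p6,p7) × 2^1 = 16.
Total: 0 + 1 + 0 + 16 = 17.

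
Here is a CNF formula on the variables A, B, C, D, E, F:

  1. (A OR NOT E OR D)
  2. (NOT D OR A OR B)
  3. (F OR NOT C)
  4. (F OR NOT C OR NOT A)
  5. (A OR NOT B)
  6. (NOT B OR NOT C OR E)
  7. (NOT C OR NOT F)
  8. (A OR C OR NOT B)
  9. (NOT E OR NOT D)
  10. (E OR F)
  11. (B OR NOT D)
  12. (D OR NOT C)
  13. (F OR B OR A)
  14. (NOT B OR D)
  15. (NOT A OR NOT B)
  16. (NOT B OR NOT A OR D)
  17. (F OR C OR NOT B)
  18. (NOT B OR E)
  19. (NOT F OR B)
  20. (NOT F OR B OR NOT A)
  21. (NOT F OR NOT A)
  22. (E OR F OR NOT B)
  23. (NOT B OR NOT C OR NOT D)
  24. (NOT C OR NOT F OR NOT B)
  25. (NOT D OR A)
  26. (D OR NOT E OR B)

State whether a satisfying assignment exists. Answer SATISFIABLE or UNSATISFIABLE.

UNSATISFIABLE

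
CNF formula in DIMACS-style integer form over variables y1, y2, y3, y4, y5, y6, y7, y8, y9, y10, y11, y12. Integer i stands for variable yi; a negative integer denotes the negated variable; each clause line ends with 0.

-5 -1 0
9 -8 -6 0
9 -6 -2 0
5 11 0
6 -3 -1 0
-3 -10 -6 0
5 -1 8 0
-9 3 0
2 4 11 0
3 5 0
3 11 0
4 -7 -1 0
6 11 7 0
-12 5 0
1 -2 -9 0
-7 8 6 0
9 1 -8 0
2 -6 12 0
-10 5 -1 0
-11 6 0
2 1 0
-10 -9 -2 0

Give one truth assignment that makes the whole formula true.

y1=1  y2=1  y3=1  y4=0  y5=0  y6=1  y7=0  y8=1  y9=1  y10=0  y11=1  y12=0

Check each clause:
  1. (¬y5 ∨ ¬y1) — ¬y5 is true.
  2. (y9 ∨ ¬y6 ∨ ¬y8) — y9 is true.
  3. (¬y6 ∨ y9 ∨ ¬y2) — y9 is true.
  4. (y11 ∨ y5) — y11 is true.
  5. (¬y3 ∨ ¬y1 ∨ y6) — y6 is true.
  6. (¬y6 ∨ ¬y10 ∨ ¬y3) — ¬y10 is true.
  7. (y5 ∨ y8 ∨ ¬y1) — y8 is true.
  8. (¬y9 ∨ y3) — y3 is true.
  9. (y2 ∨ y11 ∨ y4) — y2 is true.
  10. (y5 ∨ y3) — y3 is true.
  11. (y3 ∨ y11) — y3 is true.
  12. (¬y7 ∨ ¬y1 ∨ y4) — ¬y7 is true.
  13. (y6 ∨ y11 ∨ y7) — y11 is true.
  14. (¬y12 ∨ y5) — ¬y12 is true.
  15. (¬y9 ∨ ¬y2 ∨ y1) — y1 is true.
  16. (¬y7 ∨ y8 ∨ y6) — y8 is true.
  17. (y1 ∨ ¬y8 ∨ y9) — y9 is true.
  18. (¬y6 ∨ y12 ∨ y2) — y2 is true.
  19. (¬y10 ∨ y5 ∨ ¬y1) — ¬y10 is true.
  20. (y6 ∨ ¬y11) — y6 is true.
  21. (y2 ∨ y1) — y1 is true.
  22. (¬y9 ∨ ¬y2 ∨ ¬y10) — ¬y10 is true.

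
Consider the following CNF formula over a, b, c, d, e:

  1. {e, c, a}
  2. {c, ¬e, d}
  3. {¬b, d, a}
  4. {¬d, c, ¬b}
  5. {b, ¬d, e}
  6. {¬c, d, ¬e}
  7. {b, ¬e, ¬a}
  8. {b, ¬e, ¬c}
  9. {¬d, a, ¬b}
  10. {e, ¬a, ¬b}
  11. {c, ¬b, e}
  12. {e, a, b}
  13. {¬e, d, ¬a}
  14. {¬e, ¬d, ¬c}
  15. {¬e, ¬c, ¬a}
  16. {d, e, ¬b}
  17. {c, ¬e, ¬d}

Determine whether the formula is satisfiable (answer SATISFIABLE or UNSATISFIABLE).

Branch on a: take a = True.
Branch on b: take b = False.
  then e is forced to False.
  then d is forced to False.
c is now unconstrained; take c = False.
So a=True  b=False  c=False  d=False  e=False is a satisfying assignment.

SATISFIABLE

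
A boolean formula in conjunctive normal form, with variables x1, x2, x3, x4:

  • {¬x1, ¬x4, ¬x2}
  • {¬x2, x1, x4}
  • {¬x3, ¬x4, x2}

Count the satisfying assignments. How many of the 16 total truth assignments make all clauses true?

10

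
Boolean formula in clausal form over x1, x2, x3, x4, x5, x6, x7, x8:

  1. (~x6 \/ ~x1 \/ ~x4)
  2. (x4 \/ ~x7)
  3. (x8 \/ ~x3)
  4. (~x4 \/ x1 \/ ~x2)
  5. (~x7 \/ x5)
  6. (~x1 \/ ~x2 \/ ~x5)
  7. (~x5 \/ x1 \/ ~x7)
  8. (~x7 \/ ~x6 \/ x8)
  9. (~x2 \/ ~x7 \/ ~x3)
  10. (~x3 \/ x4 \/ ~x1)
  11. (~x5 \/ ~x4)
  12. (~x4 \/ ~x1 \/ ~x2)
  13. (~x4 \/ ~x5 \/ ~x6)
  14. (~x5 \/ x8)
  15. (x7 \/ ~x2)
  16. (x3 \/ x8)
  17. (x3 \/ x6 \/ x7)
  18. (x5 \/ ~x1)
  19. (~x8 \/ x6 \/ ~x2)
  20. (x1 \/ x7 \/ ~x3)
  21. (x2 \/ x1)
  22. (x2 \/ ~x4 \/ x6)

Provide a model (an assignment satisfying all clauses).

x1=T, x2=F, x3=F, x4=F, x5=T, x6=T, x7=F, x8=T

Set x1 = True and propagate.
  then x5 is forced to True.
  then x2 is forced to False.
  then x4 is forced to False.
  then x7 is forced to False.
  then x3 is forced to False.
  then x8 is forced to True.
  then x6 is forced to True.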